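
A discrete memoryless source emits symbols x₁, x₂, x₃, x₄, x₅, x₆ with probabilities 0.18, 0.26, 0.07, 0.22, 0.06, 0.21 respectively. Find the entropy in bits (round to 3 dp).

2.416 bits

H = −Σ pᵢ log₂ pᵢ.
−0.18·log₂(0.18) = 0.4453
−0.26·log₂(0.26) = 0.5053
−0.07·log₂(0.07) = 0.2686
−0.22·log₂(0.22) = 0.4806
−0.06·log₂(0.06) = 0.2435
−0.21·log₂(0.21) = 0.4728
Sum ≈ 2.4161 → 2.416 bits.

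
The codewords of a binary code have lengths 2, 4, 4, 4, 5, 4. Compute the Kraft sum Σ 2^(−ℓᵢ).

0.53125

With common denominator 2^5 = 32: Σ 2^(−ℓᵢ) = 8/32 + 2/32 + 2/32 + 2/32 + 1/32 + 2/32 = 17/32 = 0.53125.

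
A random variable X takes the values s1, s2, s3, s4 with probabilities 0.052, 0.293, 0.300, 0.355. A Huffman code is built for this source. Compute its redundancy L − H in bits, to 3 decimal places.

Entropy H = −Σ p log₂ p ≈ 1.7922 bits.
Huffman merges: 13/250+293/1000→69/200; 3/10+69/200→129/200; 71/200+129/200→1. L = 199/100 ≈ 1.9900.
L − H = 1.9900 − 1.7922 = 0.198 bits.

0.198 bits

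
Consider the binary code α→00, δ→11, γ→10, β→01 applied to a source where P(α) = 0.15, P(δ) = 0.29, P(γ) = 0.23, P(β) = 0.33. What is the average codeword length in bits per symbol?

L̄ = Σ pᵢ·ℓᵢ = 0.15·2 + 0.29·2 + 0.23·2 + 0.33·2 = 2 bits/symbol.

2 bits/symbol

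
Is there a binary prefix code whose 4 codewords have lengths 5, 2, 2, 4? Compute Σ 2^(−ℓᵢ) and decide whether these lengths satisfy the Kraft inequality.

0.59375; yes

With common denominator 2^5 = 32: Σ 2^(−ℓᵢ) = 1/32 + 8/32 + 8/32 + 2/32 = 19/32 = 0.59375.
Kraft's inequality requires Σ ≤ 1; here Σ = 0.59375 ≤ 1, so such a prefix code exists.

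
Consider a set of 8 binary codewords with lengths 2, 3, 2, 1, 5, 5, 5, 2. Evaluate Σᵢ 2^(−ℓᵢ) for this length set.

With common denominator 2^5 = 32: Σ 2^(−ℓᵢ) = 8/32 + 4/32 + 8/32 + 16/32 + 1/32 + 1/32 + 1/32 + 8/32 = 47/32 = 1.46875.

1.46875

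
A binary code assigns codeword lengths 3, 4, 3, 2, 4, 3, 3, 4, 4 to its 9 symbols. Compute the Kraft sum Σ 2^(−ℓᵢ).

1

With common denominator 2^4 = 16: Σ 2^(−ℓᵢ) = 2/16 + 1/16 + 2/16 + 4/16 + 1/16 + 2/16 + 2/16 + 1/16 + 1/16 = 16/16 = 1.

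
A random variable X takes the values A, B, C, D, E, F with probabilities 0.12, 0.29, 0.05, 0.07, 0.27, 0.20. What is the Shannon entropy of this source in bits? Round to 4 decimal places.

2.3440 bits

H = −Σ pᵢ log₂ pᵢ.
−0.12·log₂(0.12) = 0.3671
−0.29·log₂(0.29) = 0.5179
−0.05·log₂(0.05) = 0.2161
−0.07·log₂(0.07) = 0.2686
−0.27·log₂(0.27) = 0.5100
−0.20·log₂(0.20) = 0.4644
Sum ≈ 2.3440 → 2.3440 bits.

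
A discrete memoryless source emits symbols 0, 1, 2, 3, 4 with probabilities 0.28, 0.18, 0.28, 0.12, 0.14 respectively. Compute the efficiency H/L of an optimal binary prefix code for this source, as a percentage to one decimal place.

Entropy H = −Σ p log₂ p ≈ 2.2379 bits.
Huffman merges: 3/25+7/50→13/50; 9/50+13/50→11/25; 7/25+7/25→14/25; 11/25+14/25→1. L = 113/50 ≈ 2.2600.
Efficiency = H/L = 2.2379/2.2600 = 99.0%.

99.0%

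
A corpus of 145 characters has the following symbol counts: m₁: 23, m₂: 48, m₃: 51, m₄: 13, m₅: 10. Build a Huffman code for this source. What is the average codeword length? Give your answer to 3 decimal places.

Probabilities are the counts divided by 145.
Repeatedly combine the two least-probable nodes; the expected code length is the sum of the merged weights.
merge 2/29 + 13/145 → 23/145
merge 23/145 + 23/145 → 46/145
merge 46/145 + 48/145 → 94/145
merge 51/145 + 94/145 → 1
L = 23/145 + 46/145 + 94/145 + 1 = 308/145 ≈ 2.124 bits/symbol.

2.124 bits/symbol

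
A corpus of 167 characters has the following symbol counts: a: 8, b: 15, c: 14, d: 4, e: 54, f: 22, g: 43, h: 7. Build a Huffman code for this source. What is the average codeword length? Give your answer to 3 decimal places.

Probabilities are the counts divided by 167.
Repeatedly combine the two least-probable nodes; the expected code length is the sum of the merged weights.
merge 4/167 + 7/167 → 11/167
merge 8/167 + 11/167 → 19/167
merge 14/167 + 15/167 → 29/167
merge 19/167 + 22/167 → 41/167
merge 29/167 + 41/167 → 70/167
merge 43/167 + 54/167 → 97/167
merge 70/167 + 97/167 → 1
L = 11/167 + 19/167 + 29/167 + 41/167 + 70/167 + 97/167 + 1 = 434/167 ≈ 2.599 bits/symbol.

2.599 bits/symbol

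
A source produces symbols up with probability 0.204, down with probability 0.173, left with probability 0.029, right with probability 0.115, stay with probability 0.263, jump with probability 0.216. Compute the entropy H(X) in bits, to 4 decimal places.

H = −Σ pᵢ log₂ pᵢ.
−0.204·log₂(0.204) = 0.4678
−0.173·log₂(0.173) = 0.4379
−0.029·log₂(0.029) = 0.1481
−0.115·log₂(0.115) = 0.3588
−0.263·log₂(0.263) = 0.5068
−0.216·log₂(0.216) = 0.4776
Sum ≈ 2.3970 → 2.3970 bits.

2.3970 bits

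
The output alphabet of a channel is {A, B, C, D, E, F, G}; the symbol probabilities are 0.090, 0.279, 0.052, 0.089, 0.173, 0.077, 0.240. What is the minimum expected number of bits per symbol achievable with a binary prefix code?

2.61 bits/symbol

Repeatedly combine the two least-probable nodes; the expected code length is the sum of the merged weights.
merge 13/250 + 77/1000 → 129/1000
merge 89/1000 + 9/100 → 179/1000
merge 129/1000 + 173/1000 → 151/500
merge 179/1000 + 6/25 → 419/1000
merge 279/1000 + 151/500 → 581/1000
merge 419/1000 + 581/1000 → 1
L = 129/1000 + 179/1000 + 151/500 + 419/1000 + 581/1000 + 1 = 261/100 = 2.61 bits/symbol.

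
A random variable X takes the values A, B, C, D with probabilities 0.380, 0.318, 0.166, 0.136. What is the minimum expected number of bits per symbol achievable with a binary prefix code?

Repeatedly combine the two least-probable nodes; the expected code length is the sum of the merged weights.
merge 17/125 + 83/500 → 151/500
merge 151/500 + 159/500 → 31/50
merge 19/50 + 31/50 → 1
L = 151/500 + 31/50 + 1 = 961/500 = 1.922 bits/symbol.

1.922 bits/symbol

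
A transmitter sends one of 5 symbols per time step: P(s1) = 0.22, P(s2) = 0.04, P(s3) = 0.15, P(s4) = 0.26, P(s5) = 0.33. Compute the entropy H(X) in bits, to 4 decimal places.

2.1100 bits

H = −Σ pᵢ log₂ pᵢ.
−0.22·log₂(0.22) = 0.4806
−0.04·log₂(0.04) = 0.1858
−0.15·log₂(0.15) = 0.4105
−0.26·log₂(0.26) = 0.5053
−0.33·log₂(0.33) = 0.5278
Sum ≈ 2.1100 → 2.1100 bits.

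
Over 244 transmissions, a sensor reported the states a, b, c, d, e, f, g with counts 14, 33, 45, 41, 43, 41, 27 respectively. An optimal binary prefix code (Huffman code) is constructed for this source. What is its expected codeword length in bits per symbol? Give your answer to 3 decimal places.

Probabilities are the counts divided by 244.
Repeatedly combine the two least-probable nodes; the expected code length is the sum of the merged weights.
merge 7/122 + 27/244 → 41/244
merge 33/244 + 41/244 → 37/122
merge 41/244 + 41/244 → 41/122
merge 43/244 + 45/244 → 22/61
merge 37/122 + 41/122 → 39/61
merge 22/61 + 39/61 → 1
L = 41/244 + 37/122 + 41/122 + 22/61 + 39/61 + 1 = 685/244 ≈ 2.807 bits/symbol.

2.807 bits/symbol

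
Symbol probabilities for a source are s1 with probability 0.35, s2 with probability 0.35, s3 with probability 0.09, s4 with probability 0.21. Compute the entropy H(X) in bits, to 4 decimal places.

H = −Σ pᵢ log₂ pᵢ.
−0.35·log₂(0.35) = 0.5301
−0.35·log₂(0.35) = 0.5301
−0.09·log₂(0.09) = 0.3127
−0.21·log₂(0.21) = 0.4728
Sum ≈ 1.8457 → 1.8457 bits.

1.8457 bits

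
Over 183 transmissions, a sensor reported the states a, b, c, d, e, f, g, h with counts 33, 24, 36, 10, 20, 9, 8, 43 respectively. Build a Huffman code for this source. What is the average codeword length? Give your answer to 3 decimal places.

Probabilities are the counts divided by 183.
Repeatedly combine the two least-probable nodes; the expected code length is the sum of the merged weights.
merge 8/183 + 3/61 → 17/183
merge 10/183 + 17/183 → 9/61
merge 20/183 + 8/61 → 44/183
merge 9/61 + 11/61 → 20/61
merge 12/61 + 43/183 → 79/183
merge 44/183 + 20/61 → 104/183
merge 79/183 + 104/183 → 1
L = 17/183 + 9/61 + 44/183 + 20/61 + 79/183 + 104/183 + 1 = 514/183 ≈ 2.809 bits/symbol.

2.809 bits/symbol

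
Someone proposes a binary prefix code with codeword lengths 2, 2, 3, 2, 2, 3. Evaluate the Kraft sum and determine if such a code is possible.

1.25; no

With common denominator 2^3 = 8: Σ 2^(−ℓᵢ) = 2/8 + 2/8 + 1/8 + 2/8 + 2/8 + 1/8 = 10/8 = 1.25.
Kraft's inequality requires Σ ≤ 1; here Σ = 1.25 > 1, so no such prefix code exists.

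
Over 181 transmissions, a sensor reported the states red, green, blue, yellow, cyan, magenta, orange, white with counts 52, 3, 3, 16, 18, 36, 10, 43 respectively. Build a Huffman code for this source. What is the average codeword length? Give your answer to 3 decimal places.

2.575 bits/symbol

Probabilities are the counts divided by 181.
Repeatedly combine the two least-probable nodes; the expected code length is the sum of the merged weights.
merge 3/181 + 3/181 → 6/181
merge 6/181 + 10/181 → 16/181
merge 16/181 + 16/181 → 32/181
merge 18/181 + 32/181 → 50/181
merge 36/181 + 43/181 → 79/181
merge 50/181 + 52/181 → 102/181
merge 79/181 + 102/181 → 1
L = 6/181 + 16/181 + 32/181 + 50/181 + 79/181 + 102/181 + 1 = 466/181 ≈ 2.575 bits/symbol.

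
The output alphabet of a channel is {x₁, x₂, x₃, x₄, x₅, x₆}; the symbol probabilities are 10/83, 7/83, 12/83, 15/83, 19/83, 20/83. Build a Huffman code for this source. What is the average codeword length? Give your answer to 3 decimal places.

2.530 bits/symbol

Repeatedly combine the two least-probable nodes; the expected code length is the sum of the merged weights.
merge 7/83 + 10/83 → 17/83
merge 12/83 + 15/83 → 27/83
merge 17/83 + 19/83 → 36/83
merge 20/83 + 27/83 → 47/83
merge 36/83 + 47/83 → 1
L = 17/83 + 27/83 + 36/83 + 47/83 + 1 = 210/83 ≈ 2.530 bits/symbol.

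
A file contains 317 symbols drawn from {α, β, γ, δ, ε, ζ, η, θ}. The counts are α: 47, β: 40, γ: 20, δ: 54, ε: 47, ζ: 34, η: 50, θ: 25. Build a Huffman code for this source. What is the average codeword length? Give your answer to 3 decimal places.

Probabilities are the counts divided by 317.
Repeatedly combine the two least-probable nodes; the expected code length is the sum of the merged weights.
merge 20/317 + 25/317 → 45/317
merge 34/317 + 40/317 → 74/317
merge 45/317 + 47/317 → 92/317
merge 47/317 + 50/317 → 97/317
merge 54/317 + 74/317 → 128/317
merge 92/317 + 97/317 → 189/317
merge 128/317 + 189/317 → 1
L = 45/317 + 74/317 + 92/317 + 97/317 + 128/317 + 189/317 + 1 = 942/317 ≈ 2.972 bits/symbol.

2.972 bits/symbol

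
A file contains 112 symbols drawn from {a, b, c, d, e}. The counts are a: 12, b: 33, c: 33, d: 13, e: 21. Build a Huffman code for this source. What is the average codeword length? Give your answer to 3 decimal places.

2.223 bits/symbol

Probabilities are the counts divided by 112.
Repeatedly combine the two least-probable nodes; the expected code length is the sum of the merged weights.
merge 3/28 + 13/112 → 25/112
merge 3/16 + 25/112 → 23/56
merge 33/112 + 33/112 → 33/56
merge 23/56 + 33/56 → 1
L = 25/112 + 23/56 + 33/56 + 1 = 249/112 ≈ 2.223 bits/symbol.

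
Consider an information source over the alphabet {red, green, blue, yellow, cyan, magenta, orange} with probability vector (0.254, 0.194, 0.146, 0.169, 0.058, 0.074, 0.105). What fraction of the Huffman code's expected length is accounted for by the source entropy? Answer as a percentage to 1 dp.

Entropy H = −Σ p log₂ p ≈ 2.6576 bits.
Huffman merges: 29/500+37/500→33/250; 21/200+33/250→237/1000; 73/500+169/1000→63/200; 97/500+237/1000→431/1000; 127/500+63/200→569/1000; 431/1000+569/1000→1. L = 671/250 ≈ 2.6840.
Efficiency = H/L = 2.6576/2.6840 = 99.0%.

99.0%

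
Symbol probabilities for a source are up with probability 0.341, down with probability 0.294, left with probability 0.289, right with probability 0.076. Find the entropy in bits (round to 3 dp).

H = −Σ pᵢ log₂ pᵢ.
−0.341·log₂(0.341) = 0.5293
−0.294·log₂(0.294) = 0.5192
−0.289·log₂(0.289) = 0.5176
−0.076·log₂(0.076) = 0.2826
Sum ≈ 1.8486 → 1.849 bits.

1.849 bits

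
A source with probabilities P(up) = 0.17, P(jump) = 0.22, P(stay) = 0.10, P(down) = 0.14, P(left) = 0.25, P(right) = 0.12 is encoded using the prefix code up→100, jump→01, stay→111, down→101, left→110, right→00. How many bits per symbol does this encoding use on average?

2.66 bits/symbol

L̄ = Σ pᵢ·ℓᵢ = 0.17·3 + 0.22·2 + 0.10·3 + 0.14·3 + 0.25·3 + 0.12·2 = 2.66 bits/symbol.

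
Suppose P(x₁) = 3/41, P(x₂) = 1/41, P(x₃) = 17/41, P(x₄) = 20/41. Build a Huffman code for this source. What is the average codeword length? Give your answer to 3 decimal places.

1.610 bits/symbol

Repeatedly combine the two least-probable nodes; the expected code length is the sum of the merged weights.
merge 1/41 + 3/41 → 4/41
merge 4/41 + 17/41 → 21/41
merge 20/41 + 21/41 → 1
L = 4/41 + 21/41 + 1 = 66/41 ≈ 1.610 bits/symbol.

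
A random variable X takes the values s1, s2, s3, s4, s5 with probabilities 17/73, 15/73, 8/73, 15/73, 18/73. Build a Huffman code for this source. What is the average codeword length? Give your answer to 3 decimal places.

Repeatedly combine the two least-probable nodes; the expected code length is the sum of the merged weights.
merge 8/73 + 15/73 → 23/73
merge 15/73 + 17/73 → 32/73
merge 18/73 + 23/73 → 41/73
merge 32/73 + 41/73 → 1
L = 23/73 + 32/73 + 41/73 + 1 = 169/73 ≈ 2.315 bits/symbol.

2.315 bits/symbol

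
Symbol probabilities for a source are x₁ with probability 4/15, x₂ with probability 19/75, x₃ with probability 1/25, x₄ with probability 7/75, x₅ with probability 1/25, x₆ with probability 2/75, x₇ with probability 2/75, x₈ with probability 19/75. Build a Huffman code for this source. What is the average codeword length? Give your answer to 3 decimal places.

Repeatedly combine the two least-probable nodes; the expected code length is the sum of the merged weights.
merge 2/75 + 2/75 → 4/75
merge 1/25 + 1/25 → 2/25
merge 4/75 + 2/25 → 2/15
merge 7/75 + 2/15 → 17/75
merge 17/75 + 19/75 → 12/25
merge 19/75 + 4/15 → 13/25
merge 12/25 + 13/25 → 1
L = 4/75 + 2/25 + 2/15 + 17/75 + 12/25 + 13/25 + 1 = 187/75 ≈ 2.493 bits/symbol.

2.493 bits/symbol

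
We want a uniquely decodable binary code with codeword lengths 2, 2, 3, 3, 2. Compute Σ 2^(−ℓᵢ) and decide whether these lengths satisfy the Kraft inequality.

1; yes

With common denominator 2^3 = 8: Σ 2^(−ℓᵢ) = 2/8 + 2/8 + 1/8 + 1/8 + 2/8 = 8/8 = 1.
Kraft's inequality requires Σ ≤ 1; here Σ = 1 ≤ 1, so such a prefix code exists.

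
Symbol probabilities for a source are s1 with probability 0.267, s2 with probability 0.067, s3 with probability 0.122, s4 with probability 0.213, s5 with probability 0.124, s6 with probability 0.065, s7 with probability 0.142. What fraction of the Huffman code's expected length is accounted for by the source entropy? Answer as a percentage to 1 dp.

99.7%

Entropy H = −Σ p log₂ p ≈ 2.6451 bits.
Huffman merges: 13/200+67/1000→33/250; 61/500+31/250→123/500; 33/250+71/500→137/500; 213/1000+123/500→459/1000; 267/1000+137/500→541/1000; 459/1000+541/1000→1. L = 663/250 ≈ 2.6520.
Efficiency = H/L = 2.6451/2.6520 = 99.7%.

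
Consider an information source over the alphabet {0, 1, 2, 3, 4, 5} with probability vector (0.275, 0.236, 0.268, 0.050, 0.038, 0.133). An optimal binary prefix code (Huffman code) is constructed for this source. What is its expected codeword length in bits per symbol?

Repeatedly combine the two least-probable nodes; the expected code length is the sum of the merged weights.
merge 19/500 + 1/20 → 11/125
merge 11/125 + 133/1000 → 221/1000
merge 221/1000 + 59/250 → 457/1000
merge 67/250 + 11/40 → 543/1000
merge 457/1000 + 543/1000 → 1
L = 11/125 + 221/1000 + 457/1000 + 543/1000 + 1 = 2309/1000 = 2.309 bits/symbol.

2.309 bits/symbol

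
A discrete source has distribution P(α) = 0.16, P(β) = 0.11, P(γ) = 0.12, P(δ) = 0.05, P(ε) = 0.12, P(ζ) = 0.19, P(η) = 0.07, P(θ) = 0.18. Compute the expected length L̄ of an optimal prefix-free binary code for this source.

2.93 bits/symbol

Repeatedly combine the two least-probable nodes; the expected code length is the sum of the merged weights.
merge 1/20 + 7/100 → 3/25
merge 11/100 + 3/25 → 23/100
merge 3/25 + 3/25 → 6/25
merge 4/25 + 9/50 → 17/50
merge 19/100 + 23/100 → 21/50
merge 6/25 + 17/50 → 29/50
merge 21/50 + 29/50 → 1
L = 3/25 + 23/100 + 6/25 + 17/50 + 21/50 + 29/50 + 1 = 293/100 = 2.93 bits/symbol.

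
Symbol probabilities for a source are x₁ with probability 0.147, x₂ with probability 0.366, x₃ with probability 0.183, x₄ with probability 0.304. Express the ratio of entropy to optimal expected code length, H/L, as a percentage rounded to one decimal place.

Entropy H = −Σ p log₂ p ≈ 1.9079 bits.
Huffman merges: 147/1000+183/1000→33/100; 38/125+33/100→317/500; 183/500+317/500→1. L = 491/250 ≈ 1.9640.
Efficiency = H/L = 1.9079/1.9640 = 97.1%.

97.1%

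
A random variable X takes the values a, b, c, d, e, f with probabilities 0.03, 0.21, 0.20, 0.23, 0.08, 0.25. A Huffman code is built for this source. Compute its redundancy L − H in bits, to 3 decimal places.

Entropy H = −Σ p log₂ p ≈ 2.3682 bits.
Huffman merges: 3/100+2/25→11/100; 11/100+1/5→31/100; 21/100+23/100→11/25; 1/4+31/100→14/25; 11/25+14/25→1. L = 121/50 ≈ 2.4200.
L − H = 2.4200 − 2.3682 = 0.052 bits.

0.052 bits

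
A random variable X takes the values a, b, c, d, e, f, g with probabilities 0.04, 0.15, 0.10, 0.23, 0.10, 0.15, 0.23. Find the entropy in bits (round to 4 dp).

H = −Σ pᵢ log₂ pᵢ.
−0.04·log₂(0.04) = 0.1858
−0.15·log₂(0.15) = 0.4105
−0.10·log₂(0.10) = 0.3322
−0.23·log₂(0.23) = 0.4877
−0.10·log₂(0.10) = 0.3322
−0.15·log₂(0.15) = 0.4105
−0.23·log₂(0.23) = 0.4877
Sum ≈ 2.6466 → 2.6466 bits.

2.6466 bits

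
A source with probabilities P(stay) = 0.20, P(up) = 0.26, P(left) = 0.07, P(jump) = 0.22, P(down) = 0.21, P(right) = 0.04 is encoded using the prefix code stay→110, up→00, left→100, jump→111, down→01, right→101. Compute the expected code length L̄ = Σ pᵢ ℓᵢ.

L̄ = Σ pᵢ·ℓᵢ = 0.20·3 + 0.26·2 + 0.07·3 + 0.22·3 + 0.21·2 + 0.04·3 = 2.53 bits/symbol.

2.53 bits/symbol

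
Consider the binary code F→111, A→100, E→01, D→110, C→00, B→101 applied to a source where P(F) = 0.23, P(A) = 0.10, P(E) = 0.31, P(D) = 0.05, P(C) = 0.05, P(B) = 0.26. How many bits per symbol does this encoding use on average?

L̄ = Σ pᵢ·ℓᵢ = 0.23·3 + 0.10·3 + 0.31·2 + 0.05·3 + 0.05·2 + 0.26·3 = 2.64 bits/symbol.

2.64 bits/symbol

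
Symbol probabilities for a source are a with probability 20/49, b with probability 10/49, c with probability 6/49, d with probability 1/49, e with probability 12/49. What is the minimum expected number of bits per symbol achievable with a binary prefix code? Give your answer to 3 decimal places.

Repeatedly combine the two least-probable nodes; the expected code length is the sum of the merged weights.
merge 1/49 + 6/49 → 1/7
merge 1/7 + 10/49 → 17/49
merge 12/49 + 17/49 → 29/49
merge 20/49 + 29/49 → 1
L = 1/7 + 17/49 + 29/49 + 1 = 102/49 ≈ 2.082 bits/symbol.

2.082 bits/symbol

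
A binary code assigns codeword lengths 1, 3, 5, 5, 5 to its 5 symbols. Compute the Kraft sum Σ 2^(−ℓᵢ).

With common denominator 2^5 = 32: Σ 2^(−ℓᵢ) = 16/32 + 4/32 + 1/32 + 1/32 + 1/32 = 23/32 = 0.71875.

0.71875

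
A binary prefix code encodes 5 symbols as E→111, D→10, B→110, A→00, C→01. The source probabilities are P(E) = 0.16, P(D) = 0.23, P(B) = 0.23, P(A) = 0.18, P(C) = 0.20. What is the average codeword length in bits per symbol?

2.39 bits/symbol

L̄ = Σ pᵢ·ℓᵢ = 0.16·3 + 0.23·2 + 0.23·3 + 0.18·2 + 0.20·2 = 2.39 bits/symbol.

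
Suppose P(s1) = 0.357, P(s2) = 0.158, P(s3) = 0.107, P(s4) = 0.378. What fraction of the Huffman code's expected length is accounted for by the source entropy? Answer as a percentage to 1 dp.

Entropy H = −Σ p log₂ p ≈ 1.8266 bits.
Huffman merges: 107/1000+79/500→53/200; 53/200+357/1000→311/500; 189/500+311/500→1. L = 1887/1000 ≈ 1.8870.
Efficiency = H/L = 1.8266/1.8870 = 96.8%.

96.8%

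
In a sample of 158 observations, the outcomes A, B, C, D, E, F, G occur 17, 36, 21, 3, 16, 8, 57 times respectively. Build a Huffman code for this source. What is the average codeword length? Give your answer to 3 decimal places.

Probabilities are the counts divided by 158.
Repeatedly combine the two least-probable nodes; the expected code length is the sum of the merged weights.
merge 3/158 + 4/79 → 11/158
merge 11/158 + 8/79 → 27/158
merge 17/158 + 21/158 → 19/79
merge 27/158 + 18/79 → 63/158
merge 19/79 + 57/158 → 95/158
merge 63/158 + 95/158 → 1
L = 11/158 + 27/158 + 19/79 + 63/158 + 95/158 + 1 = 196/79 ≈ 2.481 bits/symbol.

2.481 bits/symbol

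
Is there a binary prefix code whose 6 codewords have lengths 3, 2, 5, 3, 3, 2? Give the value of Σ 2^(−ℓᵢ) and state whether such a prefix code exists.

0.90625; yes

With common denominator 2^5 = 32: Σ 2^(−ℓᵢ) = 4/32 + 8/32 + 1/32 + 4/32 + 4/32 + 8/32 = 29/32 = 0.90625.
Kraft's inequality requires Σ ≤ 1; here Σ = 0.90625 ≤ 1, so such a prefix code exists.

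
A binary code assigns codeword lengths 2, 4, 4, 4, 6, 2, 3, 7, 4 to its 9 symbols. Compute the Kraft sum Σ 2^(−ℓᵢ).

With common denominator 2^7 = 128: Σ 2^(−ℓᵢ) = 32/128 + 8/128 + 8/128 + 8/128 + 2/128 + 32/128 + 16/128 + 1/128 + 8/128 = 115/128 = 0.8984375.

0.8984375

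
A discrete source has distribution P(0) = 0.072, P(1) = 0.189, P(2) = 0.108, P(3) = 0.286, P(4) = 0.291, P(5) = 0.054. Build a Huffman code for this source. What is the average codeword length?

Repeatedly combine the two least-probable nodes; the expected code length is the sum of the merged weights.
merge 27/500 + 9/125 → 63/500
merge 27/250 + 63/500 → 117/500
merge 189/1000 + 117/500 → 423/1000
merge 143/500 + 291/1000 → 577/1000
merge 423/1000 + 577/1000 → 1
L = 63/500 + 117/500 + 423/1000 + 577/1000 + 1 = 59/25 = 2.36 bits/symbol.

2.36 bits/symbol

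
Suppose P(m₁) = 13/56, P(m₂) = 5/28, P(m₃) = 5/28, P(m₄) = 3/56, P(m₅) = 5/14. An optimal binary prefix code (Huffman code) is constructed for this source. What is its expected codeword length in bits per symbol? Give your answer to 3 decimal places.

2.232 bits/symbol

Repeatedly combine the two least-probable nodes; the expected code length is the sum of the merged weights.
merge 3/56 + 5/28 → 13/56
merge 5/28 + 13/56 → 23/56
merge 13/56 + 5/14 → 33/56
merge 23/56 + 33/56 → 1
L = 13/56 + 23/56 + 33/56 + 1 = 125/56 ≈ 2.232 bits/symbol.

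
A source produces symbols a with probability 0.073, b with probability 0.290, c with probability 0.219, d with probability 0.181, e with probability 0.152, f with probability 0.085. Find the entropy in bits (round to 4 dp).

2.4351 bits

H = −Σ pᵢ log₂ pᵢ.
−0.073·log₂(0.073) = 0.2756
−0.290·log₂(0.290) = 0.5179
−0.219·log₂(0.219) = 0.4798
−0.181·log₂(0.181) = 0.4463
−0.152·log₂(0.152) = 0.4131
−0.085·log₂(0.085) = 0.3023
Sum ≈ 2.4351 → 2.4351 bits.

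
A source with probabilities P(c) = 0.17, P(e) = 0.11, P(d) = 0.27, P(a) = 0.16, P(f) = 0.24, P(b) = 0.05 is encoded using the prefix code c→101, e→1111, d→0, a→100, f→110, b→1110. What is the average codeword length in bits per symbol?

2.62 bits/symbol

L̄ = Σ pᵢ·ℓᵢ = 0.17·3 + 0.11·4 + 0.27·1 + 0.16·3 + 0.24·3 + 0.05·4 = 2.62 bits/symbol.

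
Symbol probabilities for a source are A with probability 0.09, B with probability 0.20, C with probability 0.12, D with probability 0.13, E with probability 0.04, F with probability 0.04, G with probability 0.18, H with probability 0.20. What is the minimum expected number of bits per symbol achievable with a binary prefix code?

Repeatedly combine the two least-probable nodes; the expected code length is the sum of the merged weights.
merge 1/25 + 1/25 → 2/25
merge 2/25 + 9/100 → 17/100
merge 3/25 + 13/100 → 1/4
merge 17/100 + 9/50 → 7/20
merge 1/5 + 1/5 → 2/5
merge 1/4 + 7/20 → 3/5
merge 2/5 + 3/5 → 1
L = 2/25 + 17/100 + 1/4 + 7/20 + 2/5 + 3/5 + 1 = 57/20 = 2.85 bits/symbol.

2.85 bits/symbol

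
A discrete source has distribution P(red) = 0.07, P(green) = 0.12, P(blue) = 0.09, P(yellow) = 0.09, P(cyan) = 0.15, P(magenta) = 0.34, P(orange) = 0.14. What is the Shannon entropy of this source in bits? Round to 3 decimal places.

H = −Σ pᵢ log₂ pᵢ.
−0.07·log₂(0.07) = 0.2686
−0.12·log₂(0.12) = 0.3671
−0.09·log₂(0.09) = 0.3127
−0.09·log₂(0.09) = 0.3127
−0.15·log₂(0.15) = 0.4105
−0.34·log₂(0.34) = 0.5292
−0.14·log₂(0.14) = 0.3971
Sum ≈ 2.5978 → 2.598 bits.

2.598 bits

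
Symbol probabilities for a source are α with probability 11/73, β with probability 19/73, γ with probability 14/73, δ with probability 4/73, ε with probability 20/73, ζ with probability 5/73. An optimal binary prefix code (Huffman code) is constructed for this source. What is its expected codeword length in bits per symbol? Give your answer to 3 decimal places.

Repeatedly combine the two least-probable nodes; the expected code length is the sum of the merged weights.
merge 4/73 + 5/73 → 9/73
merge 9/73 + 11/73 → 20/73
merge 14/73 + 19/73 → 33/73
merge 20/73 + 20/73 → 40/73
merge 33/73 + 40/73 → 1
L = 9/73 + 20/73 + 33/73 + 40/73 + 1 = 175/73 ≈ 2.397 bits/symbol.

2.397 bits/symbol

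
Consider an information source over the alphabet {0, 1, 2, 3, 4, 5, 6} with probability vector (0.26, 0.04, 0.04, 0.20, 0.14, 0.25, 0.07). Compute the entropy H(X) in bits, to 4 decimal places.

2.5068 bits

H = −Σ pᵢ log₂ pᵢ.
−0.26·log₂(0.26) = 0.5053
−0.04·log₂(0.04) = 0.1858
−0.04·log₂(0.04) = 0.1858
−0.20·log₂(0.20) = 0.4644
−0.14·log₂(0.14) = 0.3971
−0.25·log₂(0.25) = 0.5000
−0.07·log₂(0.07) = 0.2686
Sum ≈ 2.5068 → 2.5068 bits.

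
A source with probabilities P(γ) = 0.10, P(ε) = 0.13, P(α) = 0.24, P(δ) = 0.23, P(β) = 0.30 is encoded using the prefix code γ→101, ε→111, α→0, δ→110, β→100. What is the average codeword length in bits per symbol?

2.52 bits/symbol

L̄ = Σ pᵢ·ℓᵢ = 0.10·3 + 0.13·3 + 0.24·1 + 0.23·3 + 0.30·3 = 2.52 bits/symbol.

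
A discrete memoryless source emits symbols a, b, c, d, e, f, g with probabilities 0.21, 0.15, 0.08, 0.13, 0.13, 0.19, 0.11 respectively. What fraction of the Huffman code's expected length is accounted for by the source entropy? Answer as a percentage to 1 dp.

Entropy H = −Σ p log₂ p ≈ 2.7457 bits.
Huffman merges: 2/25+11/100→19/100; 13/100+13/100→13/50; 3/20+19/100→17/50; 19/100+21/100→2/5; 13/50+17/50→3/5; 2/5+3/5→1. L = 279/100 ≈ 2.7900.
Efficiency = H/L = 2.7457/2.7900 = 98.4%.

98.4%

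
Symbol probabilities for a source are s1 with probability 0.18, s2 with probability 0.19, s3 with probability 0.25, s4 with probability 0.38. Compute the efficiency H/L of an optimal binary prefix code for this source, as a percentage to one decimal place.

Entropy H = −Σ p log₂ p ≈ 1.9310 bits.
Huffman merges: 9/50+19/100→37/100; 1/4+37/100→31/50; 19/50+31/50→1. L = 199/100 ≈ 1.9900.
Efficiency = H/L = 1.9310/1.9900 = 97.0%.

97.0%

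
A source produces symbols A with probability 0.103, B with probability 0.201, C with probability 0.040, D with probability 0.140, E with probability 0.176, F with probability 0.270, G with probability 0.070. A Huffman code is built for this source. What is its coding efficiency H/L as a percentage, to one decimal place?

98.7%

Entropy H = −Σ p log₂ p ≈ 2.6056 bits.
Huffman merges: 1/25+7/100→11/100; 103/1000+11/100→213/1000; 7/50+22/125→79/250; 201/1000+213/1000→207/500; 27/100+79/250→293/500; 207/500+293/500→1. L = 2639/1000 ≈ 2.6390.
Efficiency = H/L = 2.6056/2.6390 = 98.7%.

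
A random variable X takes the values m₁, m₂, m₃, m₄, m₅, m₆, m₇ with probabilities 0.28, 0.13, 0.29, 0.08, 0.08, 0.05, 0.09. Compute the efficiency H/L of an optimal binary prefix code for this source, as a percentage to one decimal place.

Entropy H = −Σ p log₂ p ≈ 2.5265 bits.
Huffman merges: 1/20+2/25→13/100; 2/25+9/100→17/100; 13/100+13/100→13/50; 17/100+13/50→43/100; 7/25+29/100→57/100; 43/100+57/100→1. L = 64/25 ≈ 2.5600.
Efficiency = H/L = 2.5265/2.5600 = 98.7%.

98.7%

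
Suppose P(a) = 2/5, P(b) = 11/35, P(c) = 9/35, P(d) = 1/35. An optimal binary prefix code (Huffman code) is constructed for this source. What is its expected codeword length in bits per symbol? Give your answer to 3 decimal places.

Repeatedly combine the two least-probable nodes; the expected code length is the sum of the merged weights.
merge 1/35 + 9/35 → 2/7
merge 2/7 + 11/35 → 3/5
merge 2/5 + 3/5 → 1
L = 2/7 + 3/5 + 1 = 66/35 ≈ 1.886 bits/symbol.

1.886 bits/symbol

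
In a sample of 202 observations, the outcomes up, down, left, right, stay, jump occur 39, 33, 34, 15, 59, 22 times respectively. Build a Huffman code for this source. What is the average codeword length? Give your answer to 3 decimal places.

2.515 bits/symbol

Probabilities are the counts divided by 202.
Repeatedly combine the two least-probable nodes; the expected code length is the sum of the merged weights.
merge 15/202 + 11/101 → 37/202
merge 33/202 + 17/101 → 67/202
merge 37/202 + 39/202 → 38/101
merge 59/202 + 67/202 → 63/101
merge 38/101 + 63/101 → 1
L = 37/202 + 67/202 + 38/101 + 63/101 + 1 = 254/101 ≈ 2.515 bits/symbol.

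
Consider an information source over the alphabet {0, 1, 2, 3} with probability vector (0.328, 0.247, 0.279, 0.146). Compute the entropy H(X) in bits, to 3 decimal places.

1.945 bits

H = −Σ pᵢ log₂ pᵢ.
−0.328·log₂(0.328) = 0.5275
−0.247·log₂(0.247) = 0.4983
−0.279·log₂(0.279) = 0.5138
−0.146·log₂(0.146) = 0.4053
Sum ≈ 1.9449 → 1.945 bits.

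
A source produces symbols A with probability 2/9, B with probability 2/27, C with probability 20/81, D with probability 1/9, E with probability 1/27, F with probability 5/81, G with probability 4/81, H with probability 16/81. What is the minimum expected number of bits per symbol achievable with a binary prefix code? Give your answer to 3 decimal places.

Repeatedly combine the two least-probable nodes; the expected code length is the sum of the merged weights.
merge 1/27 + 4/81 → 7/81
merge 5/81 + 2/27 → 11/81
merge 7/81 + 1/9 → 16/81
merge 11/81 + 16/81 → 1/3
merge 16/81 + 2/9 → 34/81
merge 20/81 + 1/3 → 47/81
merge 34/81 + 47/81 → 1
L = 7/81 + 11/81 + 16/81 + 1/3 + 34/81 + 47/81 + 1 = 223/81 ≈ 2.753 bits/symbol.

2.753 bits/symbol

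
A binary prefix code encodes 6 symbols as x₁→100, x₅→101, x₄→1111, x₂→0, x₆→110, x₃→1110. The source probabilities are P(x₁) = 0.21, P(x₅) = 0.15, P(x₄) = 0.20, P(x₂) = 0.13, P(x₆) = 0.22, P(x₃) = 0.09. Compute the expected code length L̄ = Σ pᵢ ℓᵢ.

L̄ = Σ pᵢ·ℓᵢ = 0.21·3 + 0.15·3 + 0.20·4 + 0.13·1 + 0.22·3 + 0.09·4 = 3.03 bits/symbol.

3.03 bits/symbol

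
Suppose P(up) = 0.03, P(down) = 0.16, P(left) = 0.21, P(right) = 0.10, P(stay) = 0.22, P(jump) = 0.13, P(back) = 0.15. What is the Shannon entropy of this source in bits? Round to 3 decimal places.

2.654 bits

H = −Σ pᵢ log₂ pᵢ.
−0.03·log₂(0.03) = 0.1518
−0.16·log₂(0.16) = 0.4230
−0.21·log₂(0.21) = 0.4728
−0.10·log₂(0.10) = 0.3322
−0.22·log₂(0.22) = 0.4806
−0.13·log₂(0.13) = 0.3826
−0.15·log₂(0.15) = 0.4105
Sum ≈ 2.6536 → 2.654 bits.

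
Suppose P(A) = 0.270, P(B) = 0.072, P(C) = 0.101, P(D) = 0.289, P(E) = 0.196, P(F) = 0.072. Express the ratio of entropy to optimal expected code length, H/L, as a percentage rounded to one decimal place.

Entropy H = −Σ p log₂ p ≈ 2.3691 bits.
Huffman merges: 9/125+9/125→18/125; 101/1000+18/125→49/200; 49/250+49/200→441/1000; 27/100+289/1000→559/1000; 441/1000+559/1000→1. L = 2389/1000 ≈ 2.3890.
Efficiency = H/L = 2.3691/2.3890 = 99.2%.

99.2%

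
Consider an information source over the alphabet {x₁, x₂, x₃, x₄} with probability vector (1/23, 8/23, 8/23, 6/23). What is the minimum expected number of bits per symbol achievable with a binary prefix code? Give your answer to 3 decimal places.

Repeatedly combine the two least-probable nodes; the expected code length is the sum of the merged weights.
merge 1/23 + 6/23 → 7/23
merge 7/23 + 8/23 → 15/23
merge 8/23 + 15/23 → 1
L = 7/23 + 15/23 + 1 = 45/23 ≈ 1.957 bits/symbol.

1.957 bits/symbol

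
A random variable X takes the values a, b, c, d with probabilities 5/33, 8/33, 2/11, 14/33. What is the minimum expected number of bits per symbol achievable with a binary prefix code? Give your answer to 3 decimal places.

1.909 bits/symbol

Repeatedly combine the two least-probable nodes; the expected code length is the sum of the merged weights.
merge 5/33 + 2/11 → 1/3
merge 8/33 + 1/3 → 19/33
merge 14/33 + 19/33 → 1
L = 1/3 + 19/33 + 1 = 21/11 ≈ 1.909 bits/symbol.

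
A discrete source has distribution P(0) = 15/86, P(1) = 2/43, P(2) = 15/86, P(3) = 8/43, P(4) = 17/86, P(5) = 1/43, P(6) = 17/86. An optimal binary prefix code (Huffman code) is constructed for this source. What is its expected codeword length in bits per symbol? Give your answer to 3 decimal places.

2.674 bits/symbol

Repeatedly combine the two least-probable nodes; the expected code length is the sum of the merged weights.
merge 1/43 + 2/43 → 3/43
merge 3/43 + 15/86 → 21/86
merge 15/86 + 8/43 → 31/86
merge 17/86 + 17/86 → 17/43
merge 21/86 + 31/86 → 26/43
merge 17/43 + 26/43 → 1
L = 3/43 + 21/86 + 31/86 + 17/43 + 26/43 + 1 = 115/43 ≈ 2.674 bits/symbol.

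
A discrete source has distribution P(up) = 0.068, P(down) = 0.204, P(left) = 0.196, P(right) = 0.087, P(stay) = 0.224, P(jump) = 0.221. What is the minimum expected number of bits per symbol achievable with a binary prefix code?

Repeatedly combine the two least-probable nodes; the expected code length is the sum of the merged weights.
merge 17/250 + 87/1000 → 31/200
merge 31/200 + 49/250 → 351/1000
merge 51/250 + 221/1000 → 17/40
merge 28/125 + 351/1000 → 23/40
merge 17/40 + 23/40 → 1
L = 31/200 + 351/1000 + 17/40 + 23/40 + 1 = 1253/500 = 2.506 bits/symbol.

2.506 bits/symbol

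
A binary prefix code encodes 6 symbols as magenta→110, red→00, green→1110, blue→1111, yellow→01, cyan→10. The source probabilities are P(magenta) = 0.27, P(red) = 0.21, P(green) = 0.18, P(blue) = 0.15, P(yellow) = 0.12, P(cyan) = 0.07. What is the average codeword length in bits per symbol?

2.93 bits/symbol

L̄ = Σ pᵢ·ℓᵢ = 0.27·3 + 0.21·2 + 0.18·4 + 0.15·4 + 0.12·2 + 0.07·2 = 2.93 bits/symbol.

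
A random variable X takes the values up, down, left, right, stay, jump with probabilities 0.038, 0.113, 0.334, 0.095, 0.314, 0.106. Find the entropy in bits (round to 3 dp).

H = −Σ pᵢ log₂ pᵢ.
−0.038·log₂(0.038) = 0.1793
−0.113·log₂(0.113) = 0.3555
−0.334·log₂(0.334) = 0.5284
−0.095·log₂(0.095) = 0.3226
−0.314·log₂(0.314) = 0.5247
−0.106·log₂(0.106) = 0.3432
Sum ≈ 2.2537 → 2.254 bits.

2.254 bits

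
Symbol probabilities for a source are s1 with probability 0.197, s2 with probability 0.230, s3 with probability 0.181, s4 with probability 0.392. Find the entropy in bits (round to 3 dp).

1.925 bits

H = −Σ pᵢ log₂ pᵢ.
−0.197·log₂(0.197) = 0.4617
−0.230·log₂(0.230) = 0.4877
−0.181·log₂(0.181) = 0.4463
−0.392·log₂(0.392) = 0.5296
Sum ≈ 1.9253 → 1.925 bits.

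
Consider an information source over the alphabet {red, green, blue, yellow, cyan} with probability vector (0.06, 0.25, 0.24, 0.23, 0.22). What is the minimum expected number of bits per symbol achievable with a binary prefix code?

2.28 bits/symbol

Repeatedly combine the two least-probable nodes; the expected code length is the sum of the merged weights.
merge 3/50 + 11/50 → 7/25
merge 23/100 + 6/25 → 47/100
merge 1/4 + 7/25 → 53/100
merge 47/100 + 53/100 → 1
L = 7/25 + 47/100 + 53/100 + 1 = 57/25 = 2.28 bits/symbol.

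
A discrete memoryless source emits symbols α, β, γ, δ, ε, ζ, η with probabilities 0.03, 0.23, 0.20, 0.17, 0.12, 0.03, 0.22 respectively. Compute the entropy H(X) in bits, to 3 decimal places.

2.538 bits

H = −Σ pᵢ log₂ pᵢ.
−0.03·log₂(0.03) = 0.1518
−0.23·log₂(0.23) = 0.4877
−0.20·log₂(0.20) = 0.4644
−0.17·log₂(0.17) = 0.4346
−0.12·log₂(0.12) = 0.3671
−0.03·log₂(0.03) = 0.1518
−0.22·log₂(0.22) = 0.4806
Sum ≈ 2.5378 → 2.538 bits.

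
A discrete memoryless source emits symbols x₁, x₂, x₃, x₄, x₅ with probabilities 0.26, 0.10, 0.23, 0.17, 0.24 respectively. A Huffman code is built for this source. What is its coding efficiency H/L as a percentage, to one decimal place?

Entropy H = −Σ p log₂ p ≈ 2.2539 bits.
Huffman merges: 1/10+17/100→27/100; 23/100+6/25→47/100; 13/50+27/100→53/100; 47/100+53/100→1. L = 227/100 ≈ 2.2700.
Efficiency = H/L = 2.2539/2.2700 = 99.3%.

99.3%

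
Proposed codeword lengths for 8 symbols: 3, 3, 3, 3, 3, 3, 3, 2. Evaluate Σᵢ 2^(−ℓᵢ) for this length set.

With common denominator 2^3 = 8: Σ 2^(−ℓᵢ) = 1/8 + 1/8 + 1/8 + 1/8 + 1/8 + 1/8 + 1/8 + 2/8 = 9/8 = 1.125.

1.125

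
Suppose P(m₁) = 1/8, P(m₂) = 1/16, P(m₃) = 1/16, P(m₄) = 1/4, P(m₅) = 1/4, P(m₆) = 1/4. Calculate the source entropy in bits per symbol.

2.375 bits

Each probability is a power of 1/2, so log₂(1/p) is an integer.
H = Σ p·log₂(1/p) = 1/8·3 + 1/16·4 + 1/16·4 + 1/4·2 + 1/4·2 + 1/4·2 = 2.375 bits.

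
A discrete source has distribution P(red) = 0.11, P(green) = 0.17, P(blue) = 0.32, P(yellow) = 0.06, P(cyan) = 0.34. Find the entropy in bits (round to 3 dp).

2.084 bits

H = −Σ pᵢ log₂ pᵢ.
−0.11·log₂(0.11) = 0.3503
−0.17·log₂(0.17) = 0.4346
−0.32·log₂(0.32) = 0.5260
−0.06·log₂(0.06) = 0.2435
−0.34·log₂(0.34) = 0.5292
Sum ≈ 2.0836 → 2.084 bits.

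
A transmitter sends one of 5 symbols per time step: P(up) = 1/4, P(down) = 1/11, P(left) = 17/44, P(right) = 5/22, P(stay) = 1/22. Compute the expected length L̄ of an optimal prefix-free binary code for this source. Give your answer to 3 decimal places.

2.114 bits/symbol

Repeatedly combine the two least-probable nodes; the expected code length is the sum of the merged weights.
merge 1/22 + 1/11 → 3/22
merge 3/22 + 5/22 → 4/11
merge 1/4 + 4/11 → 27/44
merge 17/44 + 27/44 → 1
L = 3/22 + 4/11 + 27/44 + 1 = 93/44 ≈ 2.114 bits/symbol.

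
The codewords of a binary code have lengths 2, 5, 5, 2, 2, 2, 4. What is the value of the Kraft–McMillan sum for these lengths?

1.125

With common denominator 2^5 = 32: Σ 2^(−ℓᵢ) = 8/32 + 1/32 + 1/32 + 8/32 + 8/32 + 8/32 + 2/32 = 36/32 = 1.125.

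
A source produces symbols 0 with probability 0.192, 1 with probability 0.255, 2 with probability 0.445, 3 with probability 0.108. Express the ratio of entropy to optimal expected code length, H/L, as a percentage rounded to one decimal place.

Entropy H = −Σ p log₂ p ≈ 1.8264 bits.
Huffman merges: 27/250+24/125→3/10; 51/200+3/10→111/200; 89/200+111/200→1. L = 371/200 ≈ 1.8550.
Efficiency = H/L = 1.8264/1.8550 = 98.5%.

98.5%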